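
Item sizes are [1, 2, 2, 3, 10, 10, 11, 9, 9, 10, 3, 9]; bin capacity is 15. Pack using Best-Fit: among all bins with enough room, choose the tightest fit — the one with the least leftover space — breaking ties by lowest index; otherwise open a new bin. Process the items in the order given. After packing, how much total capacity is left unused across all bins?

41

bin 1: place 1, 14 left
bin 1: place 2, 12 left
bin 1: place 2, 10 left
bin 1: place 3, 7 left
bin 2: place 10, 5 left
bin 3: place 10, 5 left
bin 4: place 11, 4 left
bin 5: place 9, 6 left
bin 6: place 9, 6 left
bin 7: place 10, 5 left
bin 4: place 3, 1 left
bin 8: place 9, 6 left
8 bins × 15 = 120; used 79; unused 41.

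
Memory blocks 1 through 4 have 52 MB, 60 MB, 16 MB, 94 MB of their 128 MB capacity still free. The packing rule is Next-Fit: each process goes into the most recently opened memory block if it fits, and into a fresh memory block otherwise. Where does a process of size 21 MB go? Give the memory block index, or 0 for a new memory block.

Next-Fit only looks at memory block 4, which has 94 MB free.
21 MB fits there.

4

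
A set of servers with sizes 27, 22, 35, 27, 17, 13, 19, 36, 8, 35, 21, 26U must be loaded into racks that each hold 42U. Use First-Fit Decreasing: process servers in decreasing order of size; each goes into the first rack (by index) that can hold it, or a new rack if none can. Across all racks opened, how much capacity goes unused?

Sorted descending: 36, 35, 35, 27, 27, 26, 22, 21, 19, 17, 13, 8.
rack 1: place 36U, 6U left
rack 2: place 35U, 7U left
rack 3: place 35U, 7U left
rack 4: place 27U, 15U left
rack 5: place 27U, 15U left
rack 6: place 26U, 16U left
rack 7: place 22U, 20U left
rack 8: place 21U, 21U left
rack 7: place 19U, 1U left
rack 8: place 17U, 4U left
rack 4: place 13U, 2U left
rack 5: place 8U, 7U left
8 racks × 42U = 336U; used 286U; unused 50U.

50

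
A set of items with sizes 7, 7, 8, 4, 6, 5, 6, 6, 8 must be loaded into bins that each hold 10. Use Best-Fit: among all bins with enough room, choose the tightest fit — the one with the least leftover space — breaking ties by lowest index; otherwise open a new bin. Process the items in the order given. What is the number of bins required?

7 → bin 1 (remaining 3)
7 → bin 2 (remaining 3)
8 → bin 3 (remaining 2)
4 → bin 4 (remaining 6)
6 → bin 4 (remaining 0)
5 → bin 5 (remaining 5)
6 → bin 6 (remaining 4)
6 → bin 7 (remaining 4)
8 → bin 8 (remaining 2)

8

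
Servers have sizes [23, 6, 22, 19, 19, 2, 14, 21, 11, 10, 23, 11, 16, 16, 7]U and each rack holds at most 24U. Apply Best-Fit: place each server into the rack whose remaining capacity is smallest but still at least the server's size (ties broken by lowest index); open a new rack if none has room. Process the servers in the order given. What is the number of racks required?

11 racks

23U → rack 1 (remaining 1U)
6U → rack 2 (remaining 18U)
22U → rack 3 (remaining 2U)
19U → rack 4 (remaining 5U)
19U → rack 5 (remaining 5U)
2U → rack 3 (remaining 0U)
14U → rack 2 (remaining 4U)
21U → rack 6 (remaining 3U)
11U → rack 7 (remaining 13U)
10U → rack 7 (remaining 3U)
23U → rack 8 (remaining 1U)
11U → rack 9 (remaining 13U)
16U → rack 10 (remaining 8U)
16U → rack 11 (remaining 8U)
7U → rack 10 (remaining 1U)
Final racks: [23] [6,14] [22,2] [19] [19] [21] [11,10] [23] [11] [16,7] [16].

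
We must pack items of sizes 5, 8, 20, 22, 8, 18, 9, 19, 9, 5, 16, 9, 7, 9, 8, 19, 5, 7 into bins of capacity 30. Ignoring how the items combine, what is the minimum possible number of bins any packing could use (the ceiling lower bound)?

7

Total size = 5 + 8 + 20 + 22 + 8 + 18 + 9 + 19 + 9 + 5 + 16 + 9 + 7 + 9 + 8 + 19 + 5 + 7 = 203.
⌈203 / 30⌉ = 7.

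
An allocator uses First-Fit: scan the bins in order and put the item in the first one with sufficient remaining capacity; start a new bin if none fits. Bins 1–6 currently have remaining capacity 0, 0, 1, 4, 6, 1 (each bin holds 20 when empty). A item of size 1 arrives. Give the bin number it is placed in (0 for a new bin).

Bins with room: bin 3 (1), bin 4 (4), bin 5 (6), bin 6 (1).
The first with room is bin 3.

3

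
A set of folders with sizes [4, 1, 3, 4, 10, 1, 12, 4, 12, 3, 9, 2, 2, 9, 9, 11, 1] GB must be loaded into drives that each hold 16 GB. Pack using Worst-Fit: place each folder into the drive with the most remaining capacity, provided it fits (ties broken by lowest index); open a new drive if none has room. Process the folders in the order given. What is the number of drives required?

drive 1: place 4 GB, 12 GB left
drive 1: place 1 GB, 11 GB left
drive 1: place 3 GB, 8 GB left
drive 1: place 4 GB, 4 GB left
drive 2: place 10 GB, 6 GB left
drive 2: place 1 GB, 5 GB left
drive 3: place 12 GB, 4 GB left
drive 2: place 4 GB, 1 GB left
drive 4: place 12 GB, 4 GB left
drive 1: place 3 GB, 1 GB left
drive 5: place 9 GB, 7 GB left
drive 5: place 2 GB, 5 GB left
drive 5: place 2 GB, 3 GB left
drive 6: place 9 GB, 7 GB left
drive 7: place 9 GB, 7 GB left
drive 8: place 11 GB, 5 GB left
drive 6: place 1 GB, 6 GB left
Final drives: [4,1,3,4,3] [10,1,4] [12] [12] [9,2,2] [9,1] [9] [11].

8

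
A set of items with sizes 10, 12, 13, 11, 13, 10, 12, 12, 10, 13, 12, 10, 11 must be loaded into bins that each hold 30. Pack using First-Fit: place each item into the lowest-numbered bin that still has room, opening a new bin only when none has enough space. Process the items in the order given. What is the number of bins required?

7 bins

10 → bin 1 (remaining 20)
12 → bin 1 (remaining 8)
13 → bin 2 (remaining 17)
11 → bin 2 (remaining 6)
13 → bin 3 (remaining 17)
10 → bin 3 (remaining 7)
12 → bin 4 (remaining 18)
12 → bin 4 (remaining 6)
10 → bin 5 (remaining 20)
13 → bin 5 (remaining 7)
12 → bin 6 (remaining 18)
10 → bin 6 (remaining 8)
11 → bin 7 (remaining 19)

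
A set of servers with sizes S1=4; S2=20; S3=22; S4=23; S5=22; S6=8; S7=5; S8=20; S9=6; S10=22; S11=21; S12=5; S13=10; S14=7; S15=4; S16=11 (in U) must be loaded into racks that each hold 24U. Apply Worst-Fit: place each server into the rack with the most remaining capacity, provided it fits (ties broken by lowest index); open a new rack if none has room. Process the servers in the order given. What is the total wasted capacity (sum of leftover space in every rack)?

30

Put S1 (4U) in rack 1; 20U remain.
Put S2 (20U) in rack 1; 0U remain.
Put S3 (22U) in rack 2; 2U remain.
Put S4 (23U) in rack 3; 1U remain.
Put S5 (22U) in rack 4; 2U remain.
Put S6 (8U) in rack 5; 16U remain.
Put S7 (5U) in rack 5; 11U remain.
Put S8 (20U) in rack 6; 4U remain.
Put S9 (6U) in rack 5; 5U remain.
Put S10 (22U) in rack 7; 2U remain.
Put S11 (21U) in rack 8; 3U remain.
Put S12 (5U) in rack 5; 0U remain.
Put S13 (10U) in rack 9; 14U remain.
Put S14 (7U) in rack 9; 7U remain.
Put S15 (4U) in rack 9; 3U remain.
Put S16 (11U) in rack 10; 13U remain.
10 racks × 24U = 240U; used 210U; unused 30U.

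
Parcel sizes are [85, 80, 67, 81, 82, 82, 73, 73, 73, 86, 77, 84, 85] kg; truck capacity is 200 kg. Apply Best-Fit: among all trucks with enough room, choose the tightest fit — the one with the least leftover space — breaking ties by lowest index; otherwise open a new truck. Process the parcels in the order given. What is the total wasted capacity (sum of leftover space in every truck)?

truck 1: place 85 kg, 115 kg left
truck 1: place 80 kg, 35 kg left
truck 2: place 67 kg, 133 kg left
truck 2: place 81 kg, 52 kg left
truck 3: place 82 kg, 118 kg left
truck 3: place 82 kg, 36 kg left
truck 4: place 73 kg, 127 kg left
truck 4: place 73 kg, 54 kg left
truck 5: place 73 kg, 127 kg left
truck 5: place 86 kg, 41 kg left
truck 6: place 77 kg, 123 kg left
truck 6: place 84 kg, 39 kg left
truck 7: place 85 kg, 115 kg left
7 trucks × 200 kg = 1400 kg; used 1028 kg; unused 372 kg.

372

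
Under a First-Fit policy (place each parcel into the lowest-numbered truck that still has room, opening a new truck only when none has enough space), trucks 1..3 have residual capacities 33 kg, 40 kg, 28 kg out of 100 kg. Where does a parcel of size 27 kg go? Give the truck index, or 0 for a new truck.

1

Trucks with room: truck 1 (33 kg), truck 2 (40 kg), truck 3 (28 kg).
The first with room is truck 1.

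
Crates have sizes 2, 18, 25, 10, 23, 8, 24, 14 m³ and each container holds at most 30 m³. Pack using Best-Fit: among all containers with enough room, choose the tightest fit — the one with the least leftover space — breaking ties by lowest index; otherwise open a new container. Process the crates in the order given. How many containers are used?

5

Put 2 m³ in container 1; 28 m³ remain.
Put 18 m³ in container 1; 10 m³ remain.
Put 25 m³ in container 2; 5 m³ remain.
Put 10 m³ in container 1; 0 m³ remain.
Put 23 m³ in container 3; 7 m³ remain.
Put 8 m³ in container 4; 22 m³ remain.
Put 24 m³ in container 5; 6 m³ remain.
Put 14 m³ in container 4; 8 m³ remain.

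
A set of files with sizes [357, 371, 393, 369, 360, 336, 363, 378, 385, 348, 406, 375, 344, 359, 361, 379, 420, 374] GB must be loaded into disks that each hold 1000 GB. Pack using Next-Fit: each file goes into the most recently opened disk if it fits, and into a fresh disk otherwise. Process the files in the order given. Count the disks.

9

357 GB → disk 1 (remaining 643 GB)
371 GB → disk 1 (remaining 272 GB)
393 GB → disk 2 (remaining 607 GB)
369 GB → disk 2 (remaining 238 GB)
360 GB → disk 3 (remaining 640 GB)
336 GB → disk 3 (remaining 304 GB)
363 GB → disk 4 (remaining 637 GB)
378 GB → disk 4 (remaining 259 GB)
385 GB → disk 5 (remaining 615 GB)
348 GB → disk 5 (remaining 267 GB)
406 GB → disk 6 (remaining 594 GB)
375 GB → disk 6 (remaining 219 GB)
344 GB → disk 7 (remaining 656 GB)
359 GB → disk 7 (remaining 297 GB)
361 GB → disk 8 (remaining 639 GB)
379 GB → disk 8 (remaining 260 GB)
420 GB → disk 9 (remaining 580 GB)
374 GB → disk 9 (remaining 206 GB)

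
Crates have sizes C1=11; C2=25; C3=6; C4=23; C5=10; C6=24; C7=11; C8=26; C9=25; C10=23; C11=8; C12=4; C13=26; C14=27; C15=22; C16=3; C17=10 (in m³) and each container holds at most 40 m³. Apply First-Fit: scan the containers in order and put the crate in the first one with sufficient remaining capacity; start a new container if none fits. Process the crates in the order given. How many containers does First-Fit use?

9

C1 (11 m³) → container 1 (remaining 29 m³)
C2 (25 m³) → container 1 (remaining 4 m³)
C3 (6 m³) → container 2 (remaining 34 m³)
C4 (23 m³) → container 2 (remaining 11 m³)
C5 (10 m³) → container 2 (remaining 1 m³)
C6 (24 m³) → container 3 (remaining 16 m³)
C7 (11 m³) → container 3 (remaining 5 m³)
C8 (26 m³) → container 4 (remaining 14 m³)
C9 (25 m³) → container 5 (remaining 15 m³)
C10 (23 m³) → container 6 (remaining 17 m³)
C11 (8 m³) → container 4 (remaining 6 m³)
C12 (4 m³) → container 1 (remaining 0 m³)
C13 (26 m³) → container 7 (remaining 14 m³)
C14 (27 m³) → container 8 (remaining 13 m³)
C15 (22 m³) → container 9 (remaining 18 m³)
C16 (3 m³) → container 3 (remaining 2 m³)
C17 (10 m³) → container 5 (remaining 5 m³)
Final containers: [11,25,4] [6,23,10] [24,11,3] [26,8] [25,10] [23] [26] [27] [22].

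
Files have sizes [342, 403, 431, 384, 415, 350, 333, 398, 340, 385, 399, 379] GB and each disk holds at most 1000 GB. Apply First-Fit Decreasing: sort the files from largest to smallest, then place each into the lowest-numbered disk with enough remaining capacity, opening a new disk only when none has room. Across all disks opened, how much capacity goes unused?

1441

Sorted descending: 431, 415, 403, 399, 398, 385, 384, 379, 350, 342, 340, 333.
disk 1: place 431 GB, 569 GB left
disk 1: place 415 GB, 154 GB left
disk 2: place 403 GB, 597 GB left
disk 2: place 399 GB, 198 GB left
disk 3: place 398 GB, 602 GB left
disk 3: place 385 GB, 217 GB left
disk 4: place 384 GB, 616 GB left
disk 4: place 379 GB, 237 GB left
disk 5: place 350 GB, 650 GB left
disk 5: place 342 GB, 308 GB left
disk 6: place 340 GB, 660 GB left
disk 6: place 333 GB, 327 GB left
6 disks × 1000 GB = 6000 GB; used 4559 GB; unused 1441 GB.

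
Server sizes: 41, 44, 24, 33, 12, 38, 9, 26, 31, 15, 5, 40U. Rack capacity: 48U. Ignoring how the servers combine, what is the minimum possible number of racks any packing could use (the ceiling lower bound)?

Total size = 41 + 44 + 24 + 33 + 12 + 38 + 9 + 26 + 31 + 15 + 5 + 40 = 318U.
⌈318 / 48⌉ = 7.

7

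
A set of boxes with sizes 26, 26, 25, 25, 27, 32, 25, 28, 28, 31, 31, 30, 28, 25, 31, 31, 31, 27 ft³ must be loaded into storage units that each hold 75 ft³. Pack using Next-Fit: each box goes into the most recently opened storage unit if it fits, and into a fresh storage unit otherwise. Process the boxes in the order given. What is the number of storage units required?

Put 26 ft³ in storage unit 1; 49 ft³ remain.
Put 26 ft³ in storage unit 1; 23 ft³ remain.
Put 25 ft³ in storage unit 2; 50 ft³ remain.
Put 25 ft³ in storage unit 2; 25 ft³ remain.
Put 27 ft³ in storage unit 3; 48 ft³ remain.
Put 32 ft³ in storage unit 3; 16 ft³ remain.
Put 25 ft³ in storage unit 4; 50 ft³ remain.
Put 28 ft³ in storage unit 4; 22 ft³ remain.
Put 28 ft³ in storage unit 5; 47 ft³ remain.
Put 31 ft³ in storage unit 5; 16 ft³ remain.
Put 31 ft³ in storage unit 6; 44 ft³ remain.
Put 30 ft³ in storage unit 6; 14 ft³ remain.
Put 28 ft³ in storage unit 7; 47 ft³ remain.
Put 25 ft³ in storage unit 7; 22 ft³ remain.
Put 31 ft³ in storage unit 8; 44 ft³ remain.
Put 31 ft³ in storage unit 8; 13 ft³ remain.
Put 31 ft³ in storage unit 9; 44 ft³ remain.
Put 27 ft³ in storage unit 9; 17 ft³ remain.
Final storage units: [26,26] [25,25] [27,32] [25,28] [28,31] [31,30] [28,25] [31,31] [31,27].

9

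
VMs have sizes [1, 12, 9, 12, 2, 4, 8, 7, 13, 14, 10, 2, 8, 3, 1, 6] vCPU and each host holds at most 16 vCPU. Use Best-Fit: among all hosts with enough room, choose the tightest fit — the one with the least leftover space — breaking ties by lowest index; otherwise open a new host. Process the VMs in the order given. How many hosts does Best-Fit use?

host 1: place 1 vCPU, 15 vCPU left
host 1: place 12 vCPU, 3 vCPU left
host 2: place 9 vCPU, 7 vCPU left
host 3: place 12 vCPU, 4 vCPU left
host 1: place 2 vCPU, 1 vCPU left
host 3: place 4 vCPU, 0 vCPU left
host 4: place 8 vCPU, 8 vCPU left
host 2: place 7 vCPU, 0 vCPU left
host 5: place 13 vCPU, 3 vCPU left
host 6: place 14 vCPU, 2 vCPU left
host 7: place 10 vCPU, 6 vCPU left
host 6: place 2 vCPU, 0 vCPU left
host 4: place 8 vCPU, 0 vCPU left
host 5: place 3 vCPU, 0 vCPU left
host 1: place 1 vCPU, 0 vCPU left
host 7: place 6 vCPU, 0 vCPU left

7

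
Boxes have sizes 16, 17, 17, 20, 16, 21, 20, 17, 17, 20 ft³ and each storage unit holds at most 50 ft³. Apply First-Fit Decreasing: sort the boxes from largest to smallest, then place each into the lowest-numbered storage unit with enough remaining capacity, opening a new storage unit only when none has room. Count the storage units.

4 storage units

Sorted descending: 21, 20, 20, 20, 17, 17, 17, 17, 16, 16.
Put 21 ft³ in storage unit 1; 29 ft³ remain.
Put 20 ft³ in storage unit 1; 9 ft³ remain.
Put 20 ft³ in storage unit 2; 30 ft³ remain.
Put 20 ft³ in storage unit 2; 10 ft³ remain.
Put 17 ft³ in storage unit 3; 33 ft³ remain.
Put 17 ft³ in storage unit 3; 16 ft³ remain.
Put 17 ft³ in storage unit 4; 33 ft³ remain.
Put 17 ft³ in storage unit 4; 16 ft³ remain.
Put 16 ft³ in storage unit 3; 0 ft³ remain.
Put 16 ft³ in storage unit 4; 0 ft³ remain.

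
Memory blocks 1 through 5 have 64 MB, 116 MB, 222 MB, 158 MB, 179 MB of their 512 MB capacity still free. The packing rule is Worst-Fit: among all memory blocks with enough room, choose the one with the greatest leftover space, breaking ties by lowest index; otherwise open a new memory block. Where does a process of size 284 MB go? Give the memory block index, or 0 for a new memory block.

No memory block has ≥ 284 MB free, so a new memory block is opened.

0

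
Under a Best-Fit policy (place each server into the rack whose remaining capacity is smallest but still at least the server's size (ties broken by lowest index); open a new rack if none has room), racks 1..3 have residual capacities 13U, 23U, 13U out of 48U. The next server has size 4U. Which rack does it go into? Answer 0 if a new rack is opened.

Racks with room: rack 1 (13U), rack 2 (23U), rack 3 (13U).
Tightest fit is rack 1 with 13U free.

1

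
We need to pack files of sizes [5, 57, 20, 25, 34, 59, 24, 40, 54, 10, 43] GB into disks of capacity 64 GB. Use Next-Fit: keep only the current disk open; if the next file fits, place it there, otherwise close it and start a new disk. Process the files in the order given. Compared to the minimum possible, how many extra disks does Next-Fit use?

Next-Fit: [5,57] [20,25] [34] [59] [24,40] [54,10] [43] → 7 disks.
Total size 371 GB; any packing needs at least ⌈371/64⌉ = 6 disks.
An optimal packing achieves that bound: [59,5] [57] [54,10] [43,20] [40,24] [34,25] → 6 disks.
Excess: 7 − 6 = 1.

1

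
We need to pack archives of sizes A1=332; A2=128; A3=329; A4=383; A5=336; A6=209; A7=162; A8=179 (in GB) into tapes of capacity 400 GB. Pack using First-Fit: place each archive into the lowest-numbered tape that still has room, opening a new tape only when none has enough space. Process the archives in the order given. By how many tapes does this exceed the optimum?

0

First-Fit: [332] [128,209] [329] [383] [336] [162,179] → 6 tapes.
Total size 2058 GB; any packing needs at least ⌈2058/400⌉ = 6 tapes.
So 6 is already optimal.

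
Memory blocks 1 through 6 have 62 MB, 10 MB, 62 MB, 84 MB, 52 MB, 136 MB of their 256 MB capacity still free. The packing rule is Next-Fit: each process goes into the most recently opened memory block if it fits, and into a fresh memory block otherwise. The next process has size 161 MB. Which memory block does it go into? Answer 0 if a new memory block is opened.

0

Next-Fit only looks at memory block 6, which has 136 MB free.
161 MB does not fit, so a new memory block is opened.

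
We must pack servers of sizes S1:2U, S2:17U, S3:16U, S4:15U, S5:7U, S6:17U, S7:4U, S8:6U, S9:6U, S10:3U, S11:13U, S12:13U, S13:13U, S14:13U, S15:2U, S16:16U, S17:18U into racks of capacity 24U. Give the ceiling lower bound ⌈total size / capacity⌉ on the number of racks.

8 racks

Total size = 2 + 17 + 16 + 15 + 7 + 17 + 4 + 6 + 6 + 3 + 13 + 13 + 13 + 13 + 2 + 16 + 18 = 181U.
⌈181 / 24⌉ = 8.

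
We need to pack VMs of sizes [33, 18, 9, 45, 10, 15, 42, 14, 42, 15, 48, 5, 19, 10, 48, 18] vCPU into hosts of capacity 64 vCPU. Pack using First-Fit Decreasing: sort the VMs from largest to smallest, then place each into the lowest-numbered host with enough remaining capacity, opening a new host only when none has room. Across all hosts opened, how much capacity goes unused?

57

Sorted descending: 48, 48, 45, 42, 42, 33, 19, 18, 18, 15, 15, 14, 10, 10, 9, 5.
48 vCPU → host 1 (remaining 16 vCPU)
48 vCPU → host 2 (remaining 16 vCPU)
45 vCPU → host 3 (remaining 19 vCPU)
42 vCPU → host 4 (remaining 22 vCPU)
42 vCPU → host 5 (remaining 22 vCPU)
33 vCPU → host 6 (remaining 31 vCPU)
19 vCPU → host 3 (remaining 0 vCPU)
18 vCPU → host 4 (remaining 4 vCPU)
18 vCPU → host 5 (remaining 4 vCPU)
15 vCPU → host 1 (remaining 1 vCPU)
15 vCPU → host 2 (remaining 1 vCPU)
14 vCPU → host 6 (remaining 17 vCPU)
10 vCPU → host 6 (remaining 7 vCPU)
10 vCPU → host 7 (remaining 54 vCPU)
9 vCPU → host 7 (remaining 45 vCPU)
5 vCPU → host 6 (remaining 2 vCPU)
7 hosts × 64 vCPU = 448 vCPU; used 391 vCPU; unused 57 vCPU.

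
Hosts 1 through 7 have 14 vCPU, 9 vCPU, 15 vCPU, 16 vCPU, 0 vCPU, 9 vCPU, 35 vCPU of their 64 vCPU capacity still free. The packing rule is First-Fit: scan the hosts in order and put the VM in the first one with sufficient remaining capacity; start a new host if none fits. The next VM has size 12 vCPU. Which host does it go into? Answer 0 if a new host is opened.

Hosts with room: host 1 (14 vCPU), host 3 (15 vCPU), host 4 (16 vCPU), host 7 (35 vCPU).
The first with room is host 1.

1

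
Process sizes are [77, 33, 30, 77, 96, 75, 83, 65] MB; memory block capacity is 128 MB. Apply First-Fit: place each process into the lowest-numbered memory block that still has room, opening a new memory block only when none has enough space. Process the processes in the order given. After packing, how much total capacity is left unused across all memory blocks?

77 MB → memory block 1 (remaining 51 MB)
33 MB → memory block 1 (remaining 18 MB)
30 MB → memory block 2 (remaining 98 MB)
77 MB → memory block 2 (remaining 21 MB)
96 MB → memory block 3 (remaining 32 MB)
75 MB → memory block 4 (remaining 53 MB)
83 MB → memory block 5 (remaining 45 MB)
65 MB → memory block 6 (remaining 63 MB)
6 memory blocks × 128 MB = 768 MB; used 536 MB; unused 232 MB.

232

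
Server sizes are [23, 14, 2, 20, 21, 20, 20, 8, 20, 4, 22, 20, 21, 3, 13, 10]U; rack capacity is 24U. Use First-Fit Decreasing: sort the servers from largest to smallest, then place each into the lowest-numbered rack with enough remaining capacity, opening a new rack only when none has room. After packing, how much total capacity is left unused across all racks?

23

Sorted descending: 23, 22, 21, 21, 20, 20, 20, 20, 20, 14, 13, 10, 8, 4, 3, 2.
rack 1: place 23U, 1U left
rack 2: place 22U, 2U left
rack 3: place 21U, 3U left
rack 4: place 21U, 3U left
rack 5: place 20U, 4U left
rack 6: place 20U, 4U left
rack 7: place 20U, 4U left
rack 8: place 20U, 4U left
rack 9: place 20U, 4U left
rack 10: place 14U, 10U left
rack 11: place 13U, 11U left
rack 10: place 10U, 0U left
rack 11: place 8U, 3U left
rack 5: place 4U, 0U left
rack 3: place 3U, 0U left
rack 2: place 2U, 0U left
11 racks × 24U = 264U; used 241U; unused 23U.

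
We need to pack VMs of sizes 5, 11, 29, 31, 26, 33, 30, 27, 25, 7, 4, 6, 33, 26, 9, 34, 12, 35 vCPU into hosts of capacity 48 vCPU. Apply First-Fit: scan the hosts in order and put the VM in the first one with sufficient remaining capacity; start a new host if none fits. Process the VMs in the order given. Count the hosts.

11

5 vCPU → host 1 (remaining 43 vCPU)
11 vCPU → host 1 (remaining 32 vCPU)
29 vCPU → host 1 (remaining 3 vCPU)
31 vCPU → host 2 (remaining 17 vCPU)
26 vCPU → host 3 (remaining 22 vCPU)
33 vCPU → host 4 (remaining 15 vCPU)
30 vCPU → host 5 (remaining 18 vCPU)
27 vCPU → host 6 (remaining 21 vCPU)
25 vCPU → host 7 (remaining 23 vCPU)
7 vCPU → host 2 (remaining 10 vCPU)
4 vCPU → host 2 (remaining 6 vCPU)
6 vCPU → host 2 (remaining 0 vCPU)
33 vCPU → host 8 (remaining 15 vCPU)
26 vCPU → host 9 (remaining 22 vCPU)
9 vCPU → host 3 (remaining 13 vCPU)
34 vCPU → host 10 (remaining 14 vCPU)
12 vCPU → host 3 (remaining 1 vCPU)
35 vCPU → host 11 (remaining 13 vCPU)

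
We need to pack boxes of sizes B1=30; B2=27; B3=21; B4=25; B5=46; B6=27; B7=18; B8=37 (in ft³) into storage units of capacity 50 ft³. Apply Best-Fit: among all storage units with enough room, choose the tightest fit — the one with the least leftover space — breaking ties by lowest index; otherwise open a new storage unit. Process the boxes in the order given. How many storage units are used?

storage unit 1: place B1 (30 ft³), 20 ft³ left
storage unit 2: place B2 (27 ft³), 23 ft³ left
storage unit 2: place B3 (21 ft³), 2 ft³ left
storage unit 3: place B4 (25 ft³), 25 ft³ left
storage unit 4: place B5 (46 ft³), 4 ft³ left
storage unit 5: place B6 (27 ft³), 23 ft³ left
storage unit 1: place B7 (18 ft³), 2 ft³ left
storage unit 6: place B8 (37 ft³), 13 ft³ left
Final storage units: [30,18] [27,21] [25] [46] [27] [37].

6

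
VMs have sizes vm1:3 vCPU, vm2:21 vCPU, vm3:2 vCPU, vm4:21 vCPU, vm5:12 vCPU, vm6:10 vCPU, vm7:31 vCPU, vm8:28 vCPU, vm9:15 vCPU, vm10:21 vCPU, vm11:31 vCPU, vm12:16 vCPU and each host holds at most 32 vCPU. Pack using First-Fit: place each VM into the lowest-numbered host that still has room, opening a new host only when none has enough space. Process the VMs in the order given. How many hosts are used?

vm1 (3 vCPU) → host 1 (remaining 29 vCPU)
vm2 (21 vCPU) → host 1 (remaining 8 vCPU)
vm3 (2 vCPU) → host 1 (remaining 6 vCPU)
vm4 (21 vCPU) → host 2 (remaining 11 vCPU)
vm5 (12 vCPU) → host 3 (remaining 20 vCPU)
vm6 (10 vCPU) → host 2 (remaining 1 vCPU)
vm7 (31 vCPU) → host 4 (remaining 1 vCPU)
vm8 (28 vCPU) → host 5 (remaining 4 vCPU)
vm9 (15 vCPU) → host 3 (remaining 5 vCPU)
vm10 (21 vCPU) → host 6 (remaining 11 vCPU)
vm11 (31 vCPU) → host 7 (remaining 1 vCPU)
vm12 (16 vCPU) → host 8 (remaining 16 vCPU)

8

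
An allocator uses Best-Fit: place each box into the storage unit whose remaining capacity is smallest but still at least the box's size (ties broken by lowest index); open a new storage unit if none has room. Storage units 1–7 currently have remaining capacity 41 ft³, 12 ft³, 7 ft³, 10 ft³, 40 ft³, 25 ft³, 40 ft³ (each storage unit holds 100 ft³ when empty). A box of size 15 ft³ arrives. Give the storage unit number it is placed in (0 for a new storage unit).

Storage units with room: storage unit 1 (41 ft³), storage unit 5 (40 ft³), storage unit 6 (25 ft³), storage unit 7 (40 ft³).
Tightest fit is storage unit 6 with 25 ft³ free.

6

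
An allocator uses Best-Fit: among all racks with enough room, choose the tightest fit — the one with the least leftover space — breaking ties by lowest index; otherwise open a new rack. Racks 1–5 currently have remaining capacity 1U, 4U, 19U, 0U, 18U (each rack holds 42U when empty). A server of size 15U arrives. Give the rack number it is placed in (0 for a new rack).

Racks with room: rack 3 (19U), rack 5 (18U).
Tightest fit is rack 5 with 18U free.

5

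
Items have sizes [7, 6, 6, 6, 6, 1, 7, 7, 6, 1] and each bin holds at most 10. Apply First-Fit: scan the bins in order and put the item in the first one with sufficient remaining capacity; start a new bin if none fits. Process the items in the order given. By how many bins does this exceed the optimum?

0

First-Fit: [7,1,1] [6] [6] [6] [6] [7] [7] [6] → 8 bins.
8 items exceed 5 (half the capacity), and no two of those can share a bin, so at least 8 bins are needed.
So 8 is already optimal.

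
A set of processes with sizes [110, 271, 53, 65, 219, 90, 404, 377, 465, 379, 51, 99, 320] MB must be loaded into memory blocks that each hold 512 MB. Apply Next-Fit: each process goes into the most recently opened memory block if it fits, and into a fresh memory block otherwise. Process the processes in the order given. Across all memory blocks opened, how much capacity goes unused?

681

110 MB → memory block 1 (remaining 402 MB)
271 MB → memory block 1 (remaining 131 MB)
53 MB → memory block 1 (remaining 78 MB)
65 MB → memory block 1 (remaining 13 MB)
219 MB → memory block 2 (remaining 293 MB)
90 MB → memory block 2 (remaining 203 MB)
404 MB → memory block 3 (remaining 108 MB)
377 MB → memory block 4 (remaining 135 MB)
465 MB → memory block 5 (remaining 47 MB)
379 MB → memory block 6 (remaining 133 MB)
51 MB → memory block 6 (remaining 82 MB)
99 MB → memory block 7 (remaining 413 MB)
320 MB → memory block 7 (remaining 93 MB)
7 memory blocks × 512 MB = 3584 MB; used 2903 MB; unused 681 MB.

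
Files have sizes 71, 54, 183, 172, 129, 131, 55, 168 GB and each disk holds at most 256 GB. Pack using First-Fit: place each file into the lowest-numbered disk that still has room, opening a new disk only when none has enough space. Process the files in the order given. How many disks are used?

Put 71 GB in disk 1; 185 GB remain.
Put 54 GB in disk 1; 131 GB remain.
Put 183 GB in disk 2; 73 GB remain.
Put 172 GB in disk 3; 84 GB remain.
Put 129 GB in disk 1; 2 GB remain.
Put 131 GB in disk 4; 125 GB remain.
Put 55 GB in disk 2; 18 GB remain.
Put 168 GB in disk 5; 88 GB remain.
Final disks: [71,54,129] [183,55] [172] [131] [168].

5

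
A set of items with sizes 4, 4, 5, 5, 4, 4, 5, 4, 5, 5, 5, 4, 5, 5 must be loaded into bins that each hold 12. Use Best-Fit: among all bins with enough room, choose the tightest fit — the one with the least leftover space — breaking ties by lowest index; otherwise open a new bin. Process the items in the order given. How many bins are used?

7 bins

4 → bin 1 (remaining 8)
4 → bin 1 (remaining 4)
5 → bin 2 (remaining 7)
5 → bin 2 (remaining 2)
4 → bin 1 (remaining 0)
4 → bin 3 (remaining 8)
5 → bin 3 (remaining 3)
4 → bin 4 (remaining 8)
5 → bin 4 (remaining 3)
5 → bin 5 (remaining 7)
5 → bin 5 (remaining 2)
4 → bin 6 (remaining 8)
5 → bin 6 (remaining 3)
5 → bin 7 (remaining 7)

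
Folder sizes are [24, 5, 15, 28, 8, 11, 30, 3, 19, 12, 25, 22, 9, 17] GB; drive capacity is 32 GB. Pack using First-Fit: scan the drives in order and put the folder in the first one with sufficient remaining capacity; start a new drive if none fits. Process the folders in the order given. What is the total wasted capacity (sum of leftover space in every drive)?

28

24 GB → drive 1 (remaining 8 GB)
5 GB → drive 1 (remaining 3 GB)
15 GB → drive 2 (remaining 17 GB)
28 GB → drive 3 (remaining 4 GB)
8 GB → drive 2 (remaining 9 GB)
11 GB → drive 4 (remaining 21 GB)
30 GB → drive 5 (remaining 2 GB)
3 GB → drive 1 (remaining 0 GB)
19 GB → drive 4 (remaining 2 GB)
12 GB → drive 6 (remaining 20 GB)
25 GB → drive 7 (remaining 7 GB)
22 GB → drive 8 (remaining 10 GB)
9 GB → drive 2 (remaining 0 GB)
17 GB → drive 6 (remaining 3 GB)
8 drives × 32 GB = 256 GB; used 228 GB; unused 28 GB.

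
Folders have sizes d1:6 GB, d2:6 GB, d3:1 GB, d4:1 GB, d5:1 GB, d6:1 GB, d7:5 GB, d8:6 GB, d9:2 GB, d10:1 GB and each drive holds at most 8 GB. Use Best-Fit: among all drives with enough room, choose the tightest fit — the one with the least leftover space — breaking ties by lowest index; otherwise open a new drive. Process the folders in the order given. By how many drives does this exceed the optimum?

0

Best-Fit: [6,1,1] [6,1,1] [5,1] [6,2] → 4 drives.
Total size 30 GB; any packing needs at least ⌈30/8⌉ = 4 drives.
So 4 is already optimal.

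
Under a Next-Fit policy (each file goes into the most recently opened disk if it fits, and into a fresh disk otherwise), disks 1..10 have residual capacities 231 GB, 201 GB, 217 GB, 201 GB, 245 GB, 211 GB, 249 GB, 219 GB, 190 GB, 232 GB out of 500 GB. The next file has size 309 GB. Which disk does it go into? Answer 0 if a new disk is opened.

Next-Fit only looks at disk 10, which has 232 GB free.
309 GB does not fit, so a new disk is opened.

0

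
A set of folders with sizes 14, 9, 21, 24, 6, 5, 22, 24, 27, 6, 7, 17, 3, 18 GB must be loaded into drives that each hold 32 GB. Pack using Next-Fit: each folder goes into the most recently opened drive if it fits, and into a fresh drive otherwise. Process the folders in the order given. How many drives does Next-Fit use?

8 drives

Put 14 GB in drive 1; 18 GB remain.
Put 9 GB in drive 1; 9 GB remain.
Put 21 GB in drive 2; 11 GB remain.
Put 24 GB in drive 3; 8 GB remain.
Put 6 GB in drive 3; 2 GB remain.
Put 5 GB in drive 4; 27 GB remain.
Put 22 GB in drive 4; 5 GB remain.
Put 24 GB in drive 5; 8 GB remain.
Put 27 GB in drive 6; 5 GB remain.
Put 6 GB in drive 7; 26 GB remain.
Put 7 GB in drive 7; 19 GB remain.
Put 17 GB in drive 7; 2 GB remain.
Put 3 GB in drive 8; 29 GB remain.
Put 18 GB in drive 8; 11 GB remain.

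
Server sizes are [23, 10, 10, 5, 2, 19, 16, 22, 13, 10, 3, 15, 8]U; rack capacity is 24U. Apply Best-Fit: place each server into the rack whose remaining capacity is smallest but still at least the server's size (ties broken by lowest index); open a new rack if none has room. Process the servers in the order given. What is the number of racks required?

rack 1: place 23U, 1U left
rack 2: place 10U, 14U left
rack 2: place 10U, 4U left
rack 3: place 5U, 19U left
rack 2: place 2U, 2U left
rack 3: place 19U, 0U left
rack 4: place 16U, 8U left
rack 5: place 22U, 2U left
rack 6: place 13U, 11U left
rack 6: place 10U, 1U left
rack 4: place 3U, 5U left
rack 7: place 15U, 9U left
rack 7: place 8U, 1U left

7 racks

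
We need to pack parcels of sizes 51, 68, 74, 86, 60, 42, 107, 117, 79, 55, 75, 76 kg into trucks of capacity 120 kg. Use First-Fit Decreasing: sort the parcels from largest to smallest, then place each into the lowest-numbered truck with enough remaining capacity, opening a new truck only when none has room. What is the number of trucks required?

9 trucks

Sorted descending: 117, 107, 86, 79, 76, 75, 74, 68, 60, 55, 51, 42.
Put 117 kg in truck 1; 3 kg remain.
Put 107 kg in truck 2; 13 kg remain.
Put 86 kg in truck 3; 34 kg remain.
Put 79 kg in truck 4; 41 kg remain.
Put 76 kg in truck 5; 44 kg remain.
Put 75 kg in truck 6; 45 kg remain.
Put 74 kg in truck 7; 46 kg remain.
Put 68 kg in truck 8; 52 kg remain.
Put 60 kg in truck 9; 60 kg remain.
Put 55 kg in truck 9; 5 kg remain.
Put 51 kg in truck 8; 1 kg remain.
Put 42 kg in truck 5; 2 kg remain.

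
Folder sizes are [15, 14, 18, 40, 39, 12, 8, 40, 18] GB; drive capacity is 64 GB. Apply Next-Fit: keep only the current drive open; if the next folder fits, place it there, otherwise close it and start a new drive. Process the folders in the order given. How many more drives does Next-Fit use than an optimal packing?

Next-Fit: [15,14,18] [40] [39,12,8] [40,18] → 4 drives.
Total size 204 GB; any packing needs at least ⌈204/64⌉ = 4 drives.
So 4 is already optimal.

0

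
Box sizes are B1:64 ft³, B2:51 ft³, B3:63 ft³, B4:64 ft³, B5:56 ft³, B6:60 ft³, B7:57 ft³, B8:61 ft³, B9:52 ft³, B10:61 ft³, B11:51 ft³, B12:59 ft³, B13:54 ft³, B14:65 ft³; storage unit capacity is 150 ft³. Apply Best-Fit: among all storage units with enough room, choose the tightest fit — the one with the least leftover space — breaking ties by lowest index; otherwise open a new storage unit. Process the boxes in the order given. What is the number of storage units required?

7 storage units

B1 (64 ft³) → storage unit 1 (remaining 86 ft³)
B2 (51 ft³) → storage unit 1 (remaining 35 ft³)
B3 (63 ft³) → storage unit 2 (remaining 87 ft³)
B4 (64 ft³) → storage unit 2 (remaining 23 ft³)
B5 (56 ft³) → storage unit 3 (remaining 94 ft³)
B6 (60 ft³) → storage unit 3 (remaining 34 ft³)
B7 (57 ft³) → storage unit 4 (remaining 93 ft³)
B8 (61 ft³) → storage unit 4 (remaining 32 ft³)
B9 (52 ft³) → storage unit 5 (remaining 98 ft³)
B10 (61 ft³) → storage unit 5 (remaining 37 ft³)
B11 (51 ft³) → storage unit 6 (remaining 99 ft³)
B12 (59 ft³) → storage unit 6 (remaining 40 ft³)
B13 (54 ft³) → storage unit 7 (remaining 96 ft³)
B14 (65 ft³) → storage unit 7 (remaining 31 ft³)
Final storage units: [64,51] [63,64] [56,60] [57,61] [52,61] [51,59] [54,65].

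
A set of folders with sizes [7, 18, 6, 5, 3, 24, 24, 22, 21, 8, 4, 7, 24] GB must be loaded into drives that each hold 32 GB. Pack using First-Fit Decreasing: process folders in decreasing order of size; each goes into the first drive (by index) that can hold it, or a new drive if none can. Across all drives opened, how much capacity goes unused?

Sorted descending: 24, 24, 24, 22, 21, 18, 8, 7, 7, 6, 5, 4, 3.
Put 24 GB in drive 1; 8 GB remain.
Put 24 GB in drive 2; 8 GB remain.
Put 24 GB in drive 3; 8 GB remain.
Put 22 GB in drive 4; 10 GB remain.
Put 21 GB in drive 5; 11 GB remain.
Put 18 GB in drive 6; 14 GB remain.
Put 8 GB in drive 1; 0 GB remain.
Put 7 GB in drive 2; 1 GB remain.
Put 7 GB in drive 3; 1 GB remain.
Put 6 GB in drive 4; 4 GB remain.
Put 5 GB in drive 5; 6 GB remain.
Put 4 GB in drive 4; 0 GB remain.
Put 3 GB in drive 5; 3 GB remain.
6 drives × 32 GB = 192 GB; used 173 GB; unused 19 GB.

19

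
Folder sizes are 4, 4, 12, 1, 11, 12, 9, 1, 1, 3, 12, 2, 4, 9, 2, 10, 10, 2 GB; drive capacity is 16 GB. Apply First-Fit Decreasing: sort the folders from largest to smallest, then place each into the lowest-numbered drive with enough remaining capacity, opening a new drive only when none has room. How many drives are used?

Sorted descending: 12, 12, 12, 11, 10, 10, 9, 9, 4, 4, 4, 3, 2, 2, 2, 1, 1, 1.
drive 1: place 12 GB, 4 GB left
drive 2: place 12 GB, 4 GB left
drive 3: place 12 GB, 4 GB left
drive 4: place 11 GB, 5 GB left
drive 5: place 10 GB, 6 GB left
drive 6: place 10 GB, 6 GB left
drive 7: place 9 GB, 7 GB left
drive 8: place 9 GB, 7 GB left
drive 1: place 4 GB, 0 GB left
drive 2: place 4 GB, 0 GB left
drive 3: place 4 GB, 0 GB left
drive 4: place 3 GB, 2 GB left
drive 4: place 2 GB, 0 GB left
drive 5: place 2 GB, 4 GB left
drive 5: place 2 GB, 2 GB left
drive 5: place 1 GB, 1 GB left
drive 5: place 1 GB, 0 GB left
drive 6: place 1 GB, 5 GB left

8 drives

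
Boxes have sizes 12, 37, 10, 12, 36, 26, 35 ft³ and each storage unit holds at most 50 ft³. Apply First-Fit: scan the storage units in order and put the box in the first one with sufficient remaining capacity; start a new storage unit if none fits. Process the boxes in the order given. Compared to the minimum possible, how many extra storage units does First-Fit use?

First-Fit: [12,37] [10,12,26] [36] [35] → 4 storage units.
Total size 168 ft³; any packing needs at least ⌈168/50⌉ = 4 storage units.
So 4 is already optimal.

0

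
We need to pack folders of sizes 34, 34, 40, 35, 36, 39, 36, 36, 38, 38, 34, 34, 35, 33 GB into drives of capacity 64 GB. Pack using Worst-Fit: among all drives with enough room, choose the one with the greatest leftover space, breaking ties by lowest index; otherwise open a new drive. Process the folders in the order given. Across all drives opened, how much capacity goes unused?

drive 1: place 34 GB, 30 GB left
drive 2: place 34 GB, 30 GB left
drive 3: place 40 GB, 24 GB left
drive 4: place 35 GB, 29 GB left
drive 5: place 36 GB, 28 GB left
drive 6: place 39 GB, 25 GB left
drive 7: place 36 GB, 28 GB left
drive 8: place 36 GB, 28 GB left
drive 9: place 38 GB, 26 GB left
drive 10: place 38 GB, 26 GB left
drive 11: place 34 GB, 30 GB left
drive 12: place 34 GB, 30 GB left
drive 13: place 35 GB, 29 GB left
drive 14: place 33 GB, 31 GB left
14 drives × 64 GB = 896 GB; used 502 GB; unused 394 GB.

394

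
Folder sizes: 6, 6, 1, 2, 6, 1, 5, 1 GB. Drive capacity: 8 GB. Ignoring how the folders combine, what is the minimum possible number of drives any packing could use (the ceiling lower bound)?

Total size = 6 + 6 + 1 + 2 + 6 + 1 + 5 + 1 = 28 GB.
⌈28 / 8⌉ = 4.

4 drives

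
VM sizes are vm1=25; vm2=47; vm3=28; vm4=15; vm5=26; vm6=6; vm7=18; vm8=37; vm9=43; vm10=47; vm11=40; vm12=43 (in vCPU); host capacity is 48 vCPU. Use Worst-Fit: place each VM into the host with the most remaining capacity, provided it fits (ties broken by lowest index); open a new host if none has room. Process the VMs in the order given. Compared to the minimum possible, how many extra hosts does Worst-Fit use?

0

Worst-Fit: [25,15] [47] [28,18] [26,6] [37] [43] [47] [40] [43] → 9 hosts.
9 VMs exceed 24 vCPU (half the capacity), and no two of those can share a host, so at least 9 hosts are needed.
So 9 is already optimal.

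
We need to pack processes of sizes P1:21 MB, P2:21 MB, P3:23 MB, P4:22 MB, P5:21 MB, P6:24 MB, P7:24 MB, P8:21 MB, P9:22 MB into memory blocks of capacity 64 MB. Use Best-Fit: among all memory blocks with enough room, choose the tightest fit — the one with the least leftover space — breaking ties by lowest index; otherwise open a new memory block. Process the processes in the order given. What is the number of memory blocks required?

P1 (21 MB) → memory block 1 (remaining 43 MB)
P2 (21 MB) → memory block 1 (remaining 22 MB)
P3 (23 MB) → memory block 2 (remaining 41 MB)
P4 (22 MB) → memory block 1 (remaining 0 MB)
P5 (21 MB) → memory block 2 (remaining 20 MB)
P6 (24 MB) → memory block 3 (remaining 40 MB)
P7 (24 MB) → memory block 3 (remaining 16 MB)
P8 (21 MB) → memory block 4 (remaining 43 MB)
P9 (22 MB) → memory block 4 (remaining 21 MB)
Final memory blocks: [21,21,22] [23,21] [24,24] [21,22].

4 memory blocks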